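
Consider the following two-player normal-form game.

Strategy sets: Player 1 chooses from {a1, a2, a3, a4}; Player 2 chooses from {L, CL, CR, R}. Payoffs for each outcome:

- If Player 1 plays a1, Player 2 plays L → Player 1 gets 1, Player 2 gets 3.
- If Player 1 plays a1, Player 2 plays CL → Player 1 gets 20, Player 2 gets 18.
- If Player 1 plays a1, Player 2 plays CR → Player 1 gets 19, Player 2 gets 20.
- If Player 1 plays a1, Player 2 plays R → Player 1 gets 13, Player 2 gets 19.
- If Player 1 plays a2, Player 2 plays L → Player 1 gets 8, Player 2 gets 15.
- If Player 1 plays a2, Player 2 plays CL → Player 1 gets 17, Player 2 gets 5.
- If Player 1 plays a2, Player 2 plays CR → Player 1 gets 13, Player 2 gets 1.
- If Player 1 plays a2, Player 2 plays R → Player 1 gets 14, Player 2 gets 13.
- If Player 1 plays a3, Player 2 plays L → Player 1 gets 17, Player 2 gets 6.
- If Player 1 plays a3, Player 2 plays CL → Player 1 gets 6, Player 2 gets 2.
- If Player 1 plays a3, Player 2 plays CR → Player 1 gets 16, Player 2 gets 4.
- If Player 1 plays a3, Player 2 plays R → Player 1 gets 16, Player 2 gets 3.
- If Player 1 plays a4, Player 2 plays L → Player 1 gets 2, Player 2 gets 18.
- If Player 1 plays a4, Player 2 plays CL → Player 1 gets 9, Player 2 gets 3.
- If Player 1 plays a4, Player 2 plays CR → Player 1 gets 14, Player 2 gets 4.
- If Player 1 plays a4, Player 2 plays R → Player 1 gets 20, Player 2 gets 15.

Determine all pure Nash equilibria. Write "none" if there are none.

For each player, find the best response to each opponent profile; mutual best responses are the pure NE.
Player 1 against L: payoffs 1, 8, 17, 2 → best response a3.
Player 1 against CL: payoffs 20, 17, 6, 9 → best response a1.
Player 1 against CR: payoffs 19, 13, 16, 14 → best response a1.
Player 1 against R: payoffs 13, 14, 16, 20 → best response a4.
Player 2 against a1: payoffs 3, 18, 20, 19 → best response CR.
Player 2 against a2: payoffs 15, 5, 1, 13 → best response L.
Player 2 against a3: payoffs 6, 2, 4, 3 → best response L.
Player 2 against a4: payoffs 18, 3, 4, 15 → best response L.
Mutual best responses: (a1, CR); (a3, L).

Pure-strategy Nash equilibria: (a1, CR), (a3, L)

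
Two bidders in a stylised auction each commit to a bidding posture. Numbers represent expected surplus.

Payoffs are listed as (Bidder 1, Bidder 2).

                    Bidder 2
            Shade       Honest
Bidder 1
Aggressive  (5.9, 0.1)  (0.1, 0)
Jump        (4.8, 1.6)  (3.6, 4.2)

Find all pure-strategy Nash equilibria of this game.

Bidder 1 against Shade: payoffs 5.9, 4.8 → best response Aggressive.
Bidder 1 against Honest: payoffs 0.1, 3.6 → best response Jump.
Bidder 2 against Aggressive: payoffs 0.1, 0 → best response Shade.
Bidder 2 against Jump: payoffs 1.6, 4.2 → best response Honest.
Mutual best responses: (Aggressive, Shade); (Jump, Honest).

Pure-strategy Nash equilibria: (Aggressive, Shade) and (Jump, Honest)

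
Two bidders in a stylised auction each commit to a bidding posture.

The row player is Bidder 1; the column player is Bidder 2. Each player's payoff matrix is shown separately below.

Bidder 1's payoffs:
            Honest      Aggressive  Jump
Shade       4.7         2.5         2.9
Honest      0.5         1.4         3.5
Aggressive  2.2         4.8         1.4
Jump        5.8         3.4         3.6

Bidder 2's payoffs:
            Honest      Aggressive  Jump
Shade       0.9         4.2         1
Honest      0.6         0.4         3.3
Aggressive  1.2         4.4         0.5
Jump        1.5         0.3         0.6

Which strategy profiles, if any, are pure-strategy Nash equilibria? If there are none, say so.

(Shade, Honest): Bidder 1 can switch to Jump (4.7 → 5.8). Not NE.
(Shade, Aggressive): Bidder 1 can switch to Aggressive (2.5 → 4.8). Not NE.
(Shade, Jump): Bidder 1 can switch to Honest (2.9 → 3.5). Not NE.
(Honest, Honest): Bidder 1 can switch to Shade (0.5 → 4.7). Not NE.
(Honest, Aggressive): Bidder 1 can switch to Shade (1.4 → 2.5). Not NE.
(Honest, Jump): Bidder 1 can switch to Jump (3.5 → 3.6). Not NE.
(Aggressive, Honest): Bidder 1 can switch to Shade (2.2 → 4.7). Not NE.
(Aggressive, Aggressive): Bidder 1 gets 4.8, best alternative 3.4; Bidder 2 gets 4.4, best alternative 1.2. No profitable deviation — NE.
(Aggressive, Jump): Bidder 1 can switch to Shade (1.4 → 2.9). Not NE.
(Jump, Honest): Bidder 1 gets 5.8, best alternative 4.7; Bidder 2 gets 1.5, best alternative 0.6. No profitable deviation — NE.
(Jump, Aggressive): Bidder 1 can switch to Aggressive (3.4 → 4.8). Not NE.
(Jump, Jump): Bidder 2 can switch to Honest (0.6 → 1.5). Not NE.

The pure Nash equilibria are (Aggressive, Aggressive), (Jump, Honest).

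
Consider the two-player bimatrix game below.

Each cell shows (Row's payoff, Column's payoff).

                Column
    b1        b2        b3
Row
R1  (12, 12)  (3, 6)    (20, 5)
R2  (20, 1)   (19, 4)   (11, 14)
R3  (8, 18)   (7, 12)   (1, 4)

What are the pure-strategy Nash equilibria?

For each strategy profile, look for a profitable unilateral deviation.
(R1, b1): Row can switch to R2 (12 → 20). Not NE.
(R1, b2): Row can switch to R2 (3 → 19). Not NE.
(R1, b3): Column can switch to b1 (5 → 12). Not NE.
(R2, b1): Column can switch to b2 (1 → 4). Not NE.
(R2, b2): Column can switch to b3 (4 → 14). Not NE.
(R2, b3): Row can switch to R1 (11 → 20). Not NE.
(R3, b1): Row can switch to R1 (8 → 12). Not NE.
(R3, b2): Row can switch to R2 (7 → 19). Not NE.
(R3, b3): Row can switch to R1 (1 → 20). Not NE.

There is no pure-strategy Nash equilibrium.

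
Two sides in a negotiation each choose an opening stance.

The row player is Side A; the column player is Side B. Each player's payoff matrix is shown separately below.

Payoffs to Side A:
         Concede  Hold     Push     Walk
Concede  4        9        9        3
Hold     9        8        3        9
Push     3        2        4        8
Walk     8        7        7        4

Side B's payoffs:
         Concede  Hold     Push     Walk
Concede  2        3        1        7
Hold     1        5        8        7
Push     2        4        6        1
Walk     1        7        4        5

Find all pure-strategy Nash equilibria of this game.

Side A against Concede: payoffs 4, 9, 3, 8 → best response Hold.
Side A against Hold: payoffs 9, 8, 2, 7 → best response Concede.
Side A against Push: payoffs 9, 3, 4, 7 → best response Concede.
Side A against Walk: payoffs 3, 9, 8, 4 → best response Hold.
Side B against Concede: payoffs 2, 3, 1, 7 → best response Walk.
Side B against Hold: payoffs 1, 5, 8, 7 → best response Push.
Side B against Push: payoffs 2, 4, 6, 1 → best response Push.
Side B against Walk: payoffs 1, 7, 4, 5 → best response Hold.
No profile is a mutual best response for all players.

none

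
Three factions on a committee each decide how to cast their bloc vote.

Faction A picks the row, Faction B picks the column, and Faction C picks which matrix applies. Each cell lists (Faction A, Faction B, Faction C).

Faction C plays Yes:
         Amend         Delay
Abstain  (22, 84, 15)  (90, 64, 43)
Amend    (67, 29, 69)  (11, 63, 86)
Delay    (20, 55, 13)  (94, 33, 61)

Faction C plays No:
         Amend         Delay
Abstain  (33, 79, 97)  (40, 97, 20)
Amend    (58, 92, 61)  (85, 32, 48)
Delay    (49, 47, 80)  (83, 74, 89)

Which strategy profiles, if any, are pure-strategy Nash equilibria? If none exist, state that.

Check each profile: it is a Nash equilibrium iff no player can strictly gain by switching unilaterally.
(Abstain, Amend, Yes): Faction A can switch to Amend (22 → 67). Not NE.
(Abstain, Amend, No): Faction A can switch to Amend (33 → 58). Not NE.
(Abstain, Delay, Yes): Faction A can switch to Delay (90 → 94). Not NE.
(Abstain, Delay, No): Faction A can switch to Amend (40 → 85). Not NE.
(Amend, Amend, Yes): Faction B can switch to Delay (29 → 63). Not NE.
(Amend, Amend, No): Faction C can switch to Yes (61 → 69). Not NE.
(The remaining 6 profiles each have a profitable deviation by the same check.)

none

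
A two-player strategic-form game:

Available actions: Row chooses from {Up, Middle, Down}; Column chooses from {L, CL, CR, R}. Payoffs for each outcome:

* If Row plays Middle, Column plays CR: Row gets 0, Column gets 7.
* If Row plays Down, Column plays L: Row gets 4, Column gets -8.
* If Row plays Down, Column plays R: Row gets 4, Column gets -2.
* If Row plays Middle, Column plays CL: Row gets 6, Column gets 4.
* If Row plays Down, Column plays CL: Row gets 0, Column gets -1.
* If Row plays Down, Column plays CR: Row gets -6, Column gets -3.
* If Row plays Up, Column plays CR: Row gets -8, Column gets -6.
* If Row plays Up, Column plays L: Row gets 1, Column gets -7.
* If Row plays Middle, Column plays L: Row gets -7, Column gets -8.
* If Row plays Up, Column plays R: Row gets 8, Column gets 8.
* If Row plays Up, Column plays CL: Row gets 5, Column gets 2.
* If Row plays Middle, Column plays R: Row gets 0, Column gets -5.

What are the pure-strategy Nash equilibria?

Pure-strategy Nash equilibria: (Up, R), (Middle, CR)

Row against L: payoffs 1, -7, 4 → best response Down.
Row against CL: payoffs 5, 6, 0 → best response Middle.
Row against CR: payoffs -8, 0, -6 → best response Middle.
Row against R: payoffs 8, 0, 4 → best response Up.
Column against Up: payoffs -7, 2, -6, 8 → best response R.
Column against Middle: payoffs -8, 4, 7, -5 → best response CR.
Column against Down: payoffs -8, -1, -3, -2 → best response CL.
Mutual best responses: (Up, R); (Middle, CR).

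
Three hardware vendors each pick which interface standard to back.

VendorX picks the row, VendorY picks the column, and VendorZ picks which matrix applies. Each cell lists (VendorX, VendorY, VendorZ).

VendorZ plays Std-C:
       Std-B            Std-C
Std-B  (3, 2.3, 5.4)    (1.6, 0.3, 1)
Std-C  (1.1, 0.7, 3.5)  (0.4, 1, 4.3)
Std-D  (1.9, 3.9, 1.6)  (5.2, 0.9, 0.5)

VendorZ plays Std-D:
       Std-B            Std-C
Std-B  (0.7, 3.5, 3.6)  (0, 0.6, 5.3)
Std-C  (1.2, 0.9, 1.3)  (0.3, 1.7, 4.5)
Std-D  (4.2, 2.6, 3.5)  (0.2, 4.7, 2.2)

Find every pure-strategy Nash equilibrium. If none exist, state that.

Pure-strategy Nash equilibria: (Std-B, Std-B, Std-C) and (Std-C, Std-C, Std-D)

VendorX against (Std-B, Std-C): payoffs 3, 1.1, 1.9 → best response Std-B.
VendorX against (Std-B, Std-D): payoffs 0.7, 1.2, 4.2 → best response Std-D.
VendorX against (Std-C, Std-C): payoffs 1.6, 0.4, 5.2 → best response Std-D.
VendorX against (Std-C, Std-D): payoffs 0, 0.3, 0.2 → best response Std-C.
VendorY against (Std-B, Std-C): payoffs 2.3, 0.3 → best response Std-B.
VendorY against (Std-B, Std-D): payoffs 3.5, 0.6 → best response Std-B.
VendorY against (Std-C, Std-C): payoffs 0.7, 1 → best response Std-C.
VendorY against (Std-C, Std-D): payoffs 0.9, 1.7 → best response Std-C.
VendorY against (Std-D, Std-C): payoffs 3.9, 0.9 → best response Std-B.
VendorY against (Std-D, Std-D): payoffs 2.6, 4.7 → best response Std-C.
VendorZ against (Std-B, Std-B): payoffs 5.4, 3.6 → best response Std-C.
VendorZ against (Std-B, Std-C): payoffs 1, 5.3 → best response Std-D.
VendorZ against (Std-C, Std-B): payoffs 3.5, 1.3 → best response Std-C.
VendorZ against (Std-C, Std-C): payoffs 4.3, 4.5 → best response Std-D.
VendorZ against (Std-D, Std-B): payoffs 1.6, 3.5 → best response Std-D.
VendorZ against (Std-D, Std-C): payoffs 0.5, 2.2 → best response Std-D.
Mutual best responses: (Std-B, Std-B, Std-C); (Std-C, Std-C, Std-D).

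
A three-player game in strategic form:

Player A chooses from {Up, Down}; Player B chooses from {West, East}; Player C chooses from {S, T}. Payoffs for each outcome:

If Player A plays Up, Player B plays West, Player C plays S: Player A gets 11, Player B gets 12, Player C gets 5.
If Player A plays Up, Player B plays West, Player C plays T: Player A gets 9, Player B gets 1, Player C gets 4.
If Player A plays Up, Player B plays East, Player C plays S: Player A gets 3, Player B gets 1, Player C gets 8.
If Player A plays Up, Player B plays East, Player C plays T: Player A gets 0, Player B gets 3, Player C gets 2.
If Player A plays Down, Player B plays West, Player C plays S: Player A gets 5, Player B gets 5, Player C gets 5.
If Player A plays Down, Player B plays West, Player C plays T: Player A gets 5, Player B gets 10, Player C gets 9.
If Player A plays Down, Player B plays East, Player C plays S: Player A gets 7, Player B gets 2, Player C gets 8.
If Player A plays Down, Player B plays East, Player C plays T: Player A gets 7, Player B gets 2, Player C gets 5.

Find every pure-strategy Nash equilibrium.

For each player, find the best response to each opponent profile; mutual best responses are the pure NE.
Player A against (West, S): payoffs 11, 5 → best response Up.
Player A against (West, T): payoffs 9, 5 → best response Up.
Player A against (East, S): payoffs 3, 7 → best response Down.
Player A against (East, T): payoffs 0, 7 → best response Down.
Player B against (Up, S): payoffs 12, 1 → best response West.
Player B against (Up, T): payoffs 1, 3 → best response East.
Player B against (Down, S): payoffs 5, 2 → best response West.
Player B against (Down, T): payoffs 10, 2 → best response West.
Player C against (Up, West): payoffs 5, 4 → best response S.
Player C against (Up, East): payoffs 8, 2 → best response S.
Player C against (Down, West): payoffs 5, 9 → best response T.
Player C against (Down, East): payoffs 8, 5 → best response S.
Mutual best responses: (Up, West, S).

Pure NE: (Up, West, S)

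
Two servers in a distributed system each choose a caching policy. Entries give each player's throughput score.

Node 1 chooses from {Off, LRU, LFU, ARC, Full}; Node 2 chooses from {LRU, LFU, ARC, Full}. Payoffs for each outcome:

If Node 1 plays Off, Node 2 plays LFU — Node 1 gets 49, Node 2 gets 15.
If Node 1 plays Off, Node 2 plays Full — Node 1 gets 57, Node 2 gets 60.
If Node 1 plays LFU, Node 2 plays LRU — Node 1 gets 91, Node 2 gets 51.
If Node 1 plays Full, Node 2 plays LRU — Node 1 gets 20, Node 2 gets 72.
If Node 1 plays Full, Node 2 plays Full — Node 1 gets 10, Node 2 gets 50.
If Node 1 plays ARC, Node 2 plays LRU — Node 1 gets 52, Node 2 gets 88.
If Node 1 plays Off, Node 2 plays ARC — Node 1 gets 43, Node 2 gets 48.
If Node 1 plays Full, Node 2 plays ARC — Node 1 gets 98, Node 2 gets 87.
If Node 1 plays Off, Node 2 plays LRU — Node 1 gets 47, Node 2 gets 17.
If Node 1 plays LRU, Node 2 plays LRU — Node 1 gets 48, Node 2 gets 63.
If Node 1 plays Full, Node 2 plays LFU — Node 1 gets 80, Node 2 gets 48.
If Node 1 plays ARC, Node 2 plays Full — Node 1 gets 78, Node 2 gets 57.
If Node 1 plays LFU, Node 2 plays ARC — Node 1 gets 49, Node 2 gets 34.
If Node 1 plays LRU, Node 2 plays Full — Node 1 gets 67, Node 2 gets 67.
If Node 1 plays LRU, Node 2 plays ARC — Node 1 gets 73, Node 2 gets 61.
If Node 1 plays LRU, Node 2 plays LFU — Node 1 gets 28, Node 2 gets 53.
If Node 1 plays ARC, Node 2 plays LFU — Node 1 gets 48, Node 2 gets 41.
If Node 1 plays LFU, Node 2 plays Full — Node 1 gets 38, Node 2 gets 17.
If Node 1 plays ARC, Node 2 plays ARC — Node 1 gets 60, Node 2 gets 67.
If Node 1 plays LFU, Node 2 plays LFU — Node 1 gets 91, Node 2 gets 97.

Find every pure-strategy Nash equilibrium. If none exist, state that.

The pure Nash equilibria are (LFU, LFU); (Full, ARC).

(Off, LRU): Node 1 can switch to LRU (47 → 48). Not NE.
(Off, LFU): Node 1 can switch to LFU (49 → 91). Not NE.
(Off, ARC): Node 1 can switch to LRU (43 → 73). Not NE.
(Off, Full): Node 1 can switch to LRU (57 → 67). Not NE.
(LRU, LRU): Node 1 can switch to LFU (48 → 91). Not NE.
(LRU, LFU): Node 1 can switch to Off (28 → 49). Not NE.
(LRU, ARC): Node 1 can switch to Full (73 → 98). Not NE.
(LRU, Full): Node 1 can switch to ARC (67 → 78). Not NE.
(LFU, LRU): Node 2 can switch to LFU (51 → 97). Not NE.
(LFU, LFU): Node 1 gets 91, best alternative 80; Node 2 gets 97, best alternative 51. No profitable deviation — NE.
(LFU, ARC): Node 1 can switch to LRU (49 → 73). Not NE.
(LFU, Full): Node 1 can switch to Off (38 → 57). Not NE.
(ARC, LRU): Node 1 can switch to LFU (52 → 91). Not NE.
(Full, ARC): Node 1 gets 98, best alternative 73; Node 2 gets 87, best alternative 72. No profitable deviation — NE.
(The remaining 6 profiles each have a profitable deviation by the same check.)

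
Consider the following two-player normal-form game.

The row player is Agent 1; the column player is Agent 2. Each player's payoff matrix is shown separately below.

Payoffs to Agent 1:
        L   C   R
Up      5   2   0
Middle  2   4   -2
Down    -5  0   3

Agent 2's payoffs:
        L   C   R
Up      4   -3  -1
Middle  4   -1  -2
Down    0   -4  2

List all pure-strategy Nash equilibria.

For each strategy profile, look for a profitable unilateral deviation.
(Up, L): Agent 1 gets 5, best alternative 2; Agent 2 gets 4, best alternative -1. No profitable deviation — NE.
(Up, C): Agent 1 can switch to Middle (2 → 4). Not NE.
(Up, R): Agent 1 can switch to Down (0 → 3). Not NE.
(Middle, L): Agent 1 can switch to Up (2 → 5). Not NE.
(Middle, C): Agent 2 can switch to L (-1 → 4). Not NE.
(Middle, R): Agent 1 can switch to Up (-2 → 0). Not NE.
(Down, L): Agent 1 can switch to Up (-5 → 5). Not NE.
(Down, R): Agent 1 gets 3, best alternative 0; Agent 2 gets 2, best alternative 0. No profitable deviation — NE.
(The remaining 1 profile has a profitable deviation by the same check.)

Pure-strategy Nash equilibria: (Up, L), (Down, R)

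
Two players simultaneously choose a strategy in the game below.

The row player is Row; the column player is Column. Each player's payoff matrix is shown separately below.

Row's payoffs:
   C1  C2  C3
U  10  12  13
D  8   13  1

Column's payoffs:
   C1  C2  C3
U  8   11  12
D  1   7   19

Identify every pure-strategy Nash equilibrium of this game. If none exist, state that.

Row against C1: payoffs 10, 8 → best response U.
Row against C2: payoffs 12, 13 → best response D.
Row against C3: payoffs 13, 1 → best response U.
Column against U: payoffs 8, 11, 12 → best response C3.
Column against D: payoffs 1, 7, 19 → best response C3.
Mutual best responses: (U, C3).

(U, C3)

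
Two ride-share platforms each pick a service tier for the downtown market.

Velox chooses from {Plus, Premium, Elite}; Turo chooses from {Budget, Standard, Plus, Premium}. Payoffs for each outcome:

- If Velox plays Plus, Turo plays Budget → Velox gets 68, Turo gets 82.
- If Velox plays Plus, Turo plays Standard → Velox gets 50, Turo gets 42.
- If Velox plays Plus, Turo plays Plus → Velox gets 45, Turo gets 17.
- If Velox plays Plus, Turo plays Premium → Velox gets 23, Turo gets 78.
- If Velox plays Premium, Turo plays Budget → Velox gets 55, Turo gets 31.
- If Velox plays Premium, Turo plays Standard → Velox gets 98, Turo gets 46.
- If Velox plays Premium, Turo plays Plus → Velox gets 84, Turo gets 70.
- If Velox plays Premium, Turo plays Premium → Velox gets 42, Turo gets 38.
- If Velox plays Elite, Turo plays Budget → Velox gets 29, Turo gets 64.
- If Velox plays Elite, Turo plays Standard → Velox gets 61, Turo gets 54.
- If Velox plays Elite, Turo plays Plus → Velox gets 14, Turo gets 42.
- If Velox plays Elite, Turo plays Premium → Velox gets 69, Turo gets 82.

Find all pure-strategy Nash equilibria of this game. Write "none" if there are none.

Check each profile: it is a Nash equilibrium iff no player can strictly gain by switching unilaterally.
(Plus, Budget): Velox gets 68, best alternative 55; Turo gets 82, best alternative 78. No profitable deviation — NE.
(Plus, Standard): Velox can switch to Premium (50 → 98). Not NE.
(Plus, Plus): Velox can switch to Premium (45 → 84). Not NE.
(Plus, Premium): Velox can switch to Premium (23 → 42). Not NE.
(Premium, Budget): Velox can switch to Plus (55 → 68). Not NE.
(Premium, Standard): Turo can switch to Plus (46 → 70). Not NE.
(Premium, Plus): Velox gets 84, best alternative 45; Turo gets 70, best alternative 46. No profitable deviation — NE.
(Premium, Premium): Velox can switch to Elite (42 → 69). Not NE.
(Elite, Budget): Velox can switch to Plus (29 → 68). Not NE.
(Elite, Standard): Velox can switch to Premium (61 → 98). Not NE.
(Elite, Plus): Velox can switch to Plus (14 → 45). Not NE.
(Elite, Premium): Velox gets 69, best alternative 42; Turo gets 82, best alternative 64. No profitable deviation — NE.

(Plus, Budget), (Premium, Plus), (Elite, Premium)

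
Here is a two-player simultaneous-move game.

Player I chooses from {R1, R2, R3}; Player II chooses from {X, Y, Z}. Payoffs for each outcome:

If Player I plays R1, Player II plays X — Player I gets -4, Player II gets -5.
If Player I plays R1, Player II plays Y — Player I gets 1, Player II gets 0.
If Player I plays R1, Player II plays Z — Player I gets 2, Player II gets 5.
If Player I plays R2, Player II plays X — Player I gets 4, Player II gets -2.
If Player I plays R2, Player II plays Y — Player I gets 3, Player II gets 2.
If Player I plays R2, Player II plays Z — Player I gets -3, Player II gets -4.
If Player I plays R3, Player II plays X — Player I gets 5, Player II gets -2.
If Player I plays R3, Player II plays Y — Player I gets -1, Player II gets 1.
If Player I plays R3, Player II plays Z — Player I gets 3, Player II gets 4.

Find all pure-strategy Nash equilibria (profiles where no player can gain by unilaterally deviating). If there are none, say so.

Mark each player's best response to every combination of opponents' strategies; a profile where every player is best-responding is a pure Nash equilibrium.
Player I against X: payoffs -4, 4, 5 → best response R3.
Player I against Y: payoffs 1, 3, -1 → best response R2.
Player I against Z: payoffs 2, -3, 3 → best response R3.
Player II against R1: payoffs -5, 0, 5 → best response Z.
Player II against R2: payoffs -2, 2, -4 → best response Y.
Player II against R3: payoffs -2, 1, 4 → best response Z.
Mutual best responses: (R2, Y); (R3, Z).

Pure-strategy Nash equilibria: (R2, Y), (R3, Z)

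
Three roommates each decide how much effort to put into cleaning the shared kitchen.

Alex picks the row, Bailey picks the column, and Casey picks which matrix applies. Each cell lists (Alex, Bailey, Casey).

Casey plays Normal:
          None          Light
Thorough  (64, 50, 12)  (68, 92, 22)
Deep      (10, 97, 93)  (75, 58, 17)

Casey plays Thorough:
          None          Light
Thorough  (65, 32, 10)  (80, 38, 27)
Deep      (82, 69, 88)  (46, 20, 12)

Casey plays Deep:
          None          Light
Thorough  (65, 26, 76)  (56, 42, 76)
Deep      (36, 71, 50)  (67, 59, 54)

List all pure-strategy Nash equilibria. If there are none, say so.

none

(Thorough, None, Normal): Bailey can switch to Light (50 → 92). Not NE.
(Thorough, None, Thorough): Alex can switch to Deep (65 → 82). Not NE.
(Thorough, None, Deep): Bailey can switch to Light (26 → 42). Not NE.
(Thorough, Light, Normal): Alex can switch to Deep (68 → 75). Not NE.
(Thorough, Light, Thorough): Casey can switch to Deep (27 → 76). Not NE.
(Thorough, Light, Deep): Alex can switch to Deep (56 → 67). Not NE.
(Deep, None, Normal): Alex can switch to Thorough (10 → 64). Not NE.
(Deep, None, Thorough): Casey can switch to Normal (88 → 93). Not NE.
(Deep, None, Deep): Alex can switch to Thorough (36 → 65). Not NE.
(Deep, Light, Normal): Bailey can switch to None (58 → 97). Not NE.
(The remaining 2 profiles each have a profitable deviation by the same check.)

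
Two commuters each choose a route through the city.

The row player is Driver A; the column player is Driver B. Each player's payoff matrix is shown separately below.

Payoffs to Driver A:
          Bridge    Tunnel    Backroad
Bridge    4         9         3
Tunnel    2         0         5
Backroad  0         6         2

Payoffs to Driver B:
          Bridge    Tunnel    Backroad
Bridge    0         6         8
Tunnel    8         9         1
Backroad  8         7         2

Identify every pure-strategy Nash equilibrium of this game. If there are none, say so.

(Bridge, Bridge): Driver B can switch to Tunnel (0 → 6). Not NE.
(Bridge, Tunnel): Driver B can switch to Backroad (6 → 8). Not NE.
(Bridge, Backroad): Driver A can switch to Tunnel (3 → 5). Not NE.
(Tunnel, Bridge): Driver A can switch to Bridge (2 → 4). Not NE.
(Tunnel, Tunnel): Driver A can switch to Bridge (0 → 9). Not NE.
(Tunnel, Backroad): Driver B can switch to Bridge (1 → 8). Not NE.
(The remaining 3 profiles each have a profitable deviation by the same check.)

There is no pure-strategy Nash equilibrium.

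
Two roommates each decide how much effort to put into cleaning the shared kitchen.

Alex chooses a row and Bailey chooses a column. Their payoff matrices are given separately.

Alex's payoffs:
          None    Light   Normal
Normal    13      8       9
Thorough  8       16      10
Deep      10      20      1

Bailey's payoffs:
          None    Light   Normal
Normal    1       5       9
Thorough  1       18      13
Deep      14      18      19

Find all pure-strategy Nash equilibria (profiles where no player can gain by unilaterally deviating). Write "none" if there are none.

Alex against None: payoffs 13, 8, 10 → best response Normal.
Alex against Light: payoffs 8, 16, 20 → best response Deep.
Alex against Normal: payoffs 9, 10, 1 → best response Thorough.
Bailey against Normal: payoffs 1, 5, 9 → best response Normal.
Bailey against Thorough: payoffs 1, 18, 13 → best response Light.
Bailey against Deep: payoffs 14, 18, 19 → best response Normal.
No profile is a mutual best response for all players.

No pure-strategy Nash equilibrium.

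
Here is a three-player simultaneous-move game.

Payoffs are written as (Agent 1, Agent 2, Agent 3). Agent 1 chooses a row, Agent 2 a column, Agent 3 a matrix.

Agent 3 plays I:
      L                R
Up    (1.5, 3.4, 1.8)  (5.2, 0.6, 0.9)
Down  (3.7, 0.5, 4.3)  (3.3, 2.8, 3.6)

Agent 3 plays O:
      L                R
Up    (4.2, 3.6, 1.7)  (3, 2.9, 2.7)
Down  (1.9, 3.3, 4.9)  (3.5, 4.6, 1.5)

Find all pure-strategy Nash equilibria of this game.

There is no pure-strategy Nash equilibrium.

For each player, find the best response to each opponent profile; mutual best responses are the pure NE.
Agent 1 against (L, I): payoffs 1.5, 3.7 → best response Down.
Agent 1 against (L, O): payoffs 4.2, 1.9 → best response Up.
Agent 1 against (R, I): payoffs 5.2, 3.3 → best response Up.
Agent 1 against (R, O): payoffs 3, 3.5 → best response Down.
Agent 2 against (Up, I): payoffs 3.4, 0.6 → best response L.
Agent 2 against (Up, O): payoffs 3.6, 2.9 → best response L.
Agent 2 against (Down, I): payoffs 0.5, 2.8 → best response R.
Agent 2 against (Down, O): payoffs 3.3, 4.6 → best response R.
Agent 3 against (Up, L): payoffs 1.8, 1.7 → best response I.
Agent 3 against (Up, R): payoffs 0.9, 2.7 → best response O.
Agent 3 against (Down, L): payoffs 4.3, 4.9 → best response O.
Agent 3 against (Down, R): payoffs 3.6, 1.5 → best response I.
No profile is a mutual best response for all players.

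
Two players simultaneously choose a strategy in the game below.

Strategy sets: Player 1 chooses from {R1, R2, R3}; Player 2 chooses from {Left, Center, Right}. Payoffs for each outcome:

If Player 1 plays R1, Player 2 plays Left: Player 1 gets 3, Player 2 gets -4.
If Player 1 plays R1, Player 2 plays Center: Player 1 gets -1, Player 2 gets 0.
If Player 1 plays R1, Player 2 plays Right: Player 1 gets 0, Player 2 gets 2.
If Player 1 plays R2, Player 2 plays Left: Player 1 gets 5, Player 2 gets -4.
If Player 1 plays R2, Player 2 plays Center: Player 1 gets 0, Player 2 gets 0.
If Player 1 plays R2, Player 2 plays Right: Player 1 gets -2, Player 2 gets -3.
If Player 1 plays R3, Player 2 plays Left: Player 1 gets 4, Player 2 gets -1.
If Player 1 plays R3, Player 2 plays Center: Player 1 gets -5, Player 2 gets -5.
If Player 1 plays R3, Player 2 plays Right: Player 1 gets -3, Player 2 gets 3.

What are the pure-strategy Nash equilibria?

Player 1 against Left: payoffs 3, 5, 4 → best response R2.
Player 1 against Center: payoffs -1, 0, -5 → best response R2.
Player 1 against Right: payoffs 0, -2, -3 → best response R1.
Player 2 against R1: payoffs -4, 0, 2 → best response Right.
Player 2 against R2: payoffs -4, 0, -3 → best response Center.
Player 2 against R3: payoffs -1, -5, 3 → best response Right.
Mutual best responses: (R1, Right); (R2, Center).

(R1, Right); (R2, Center)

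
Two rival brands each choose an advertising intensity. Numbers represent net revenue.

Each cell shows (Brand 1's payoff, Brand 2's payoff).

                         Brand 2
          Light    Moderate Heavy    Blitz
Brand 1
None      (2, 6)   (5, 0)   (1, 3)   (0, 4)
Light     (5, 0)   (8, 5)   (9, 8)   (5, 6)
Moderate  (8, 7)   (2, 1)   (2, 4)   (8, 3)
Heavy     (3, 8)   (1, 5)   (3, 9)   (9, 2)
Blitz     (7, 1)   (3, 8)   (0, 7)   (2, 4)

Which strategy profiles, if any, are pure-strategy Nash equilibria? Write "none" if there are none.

For each player, find the best response to each opponent profile; mutual best responses are the pure NE.
Brand 1 against Light: payoffs 2, 5, 8, 3, 7 → best response Moderate.
Brand 1 against Moderate: payoffs 5, 8, 2, 1, 3 → best response Light.
Brand 1 against Heavy: payoffs 1, 9, 2, 3, 0 → best response Light.
Brand 1 against Blitz: payoffs 0, 5, 8, 9, 2 → best response Heavy.
Brand 2 against None: payoffs 6, 0, 3, 4 → best response Light.
Brand 2 against Light: payoffs 0, 5, 8, 6 → best response Heavy.
Brand 2 against Moderate: payoffs 7, 1, 4, 3 → best response Light.
Brand 2 against Heavy: payoffs 8, 5, 9, 2 → best response Heavy.
Brand 2 against Blitz: payoffs 1, 8, 7, 4 → best response Moderate.
Mutual best responses: (Light, Heavy); (Moderate, Light).

Pure-strategy Nash equilibria: (Light, Heavy) and (Moderate, Light)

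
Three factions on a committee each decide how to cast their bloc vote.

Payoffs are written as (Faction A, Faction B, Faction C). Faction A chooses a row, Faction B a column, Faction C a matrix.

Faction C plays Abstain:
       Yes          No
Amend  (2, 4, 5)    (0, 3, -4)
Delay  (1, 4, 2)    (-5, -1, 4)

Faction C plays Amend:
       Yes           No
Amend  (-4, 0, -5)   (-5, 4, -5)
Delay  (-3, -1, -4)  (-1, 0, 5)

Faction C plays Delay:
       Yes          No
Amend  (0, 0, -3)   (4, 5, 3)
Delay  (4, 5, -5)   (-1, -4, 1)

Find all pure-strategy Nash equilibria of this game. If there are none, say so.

Faction A against (Yes, Abstain): payoffs 2, 1 → best response Amend.
Faction A against (Yes, Amend): payoffs -4, -3 → best response Delay.
Faction A against (Yes, Delay): payoffs 0, 4 → best response Delay.
Faction A against (No, Abstain): payoffs 0, -5 → best response Amend.
Faction A against (No, Amend): payoffs -5, -1 → best response Delay.
Faction A against (No, Delay): payoffs 4, -1 → best response Amend.
Faction B against (Amend, Abstain): payoffs 4, 3 → best response Yes.
Faction B against (Amend, Amend): payoffs 0, 4 → best response No.
Faction B against (Amend, Delay): payoffs 0, 5 → best response No.
Faction B against (Delay, Abstain): payoffs 4, -1 → best response Yes.
Faction B against (Delay, Amend): payoffs -1, 0 → best response No.
Faction B against (Delay, Delay): payoffs 5, -4 → best response Yes.
Faction C against (Amend, Yes): payoffs 5, -5, -3 → best response Abstain.
Faction C against (Amend, No): payoffs -4, -5, 3 → best response Delay.
Faction C against (Delay, Yes): payoffs 2, -4, -5 → best response Abstain.
Faction C against (Delay, No): payoffs 4, 5, 1 → best response Amend.
Mutual best responses: (Amend, Yes, Abstain); (Amend, No, Delay); (Delay, No, Amend).

The pure Nash equilibria are (Amend, Yes, Abstain) and (Amend, No, Delay) and (Delay, No, Amend).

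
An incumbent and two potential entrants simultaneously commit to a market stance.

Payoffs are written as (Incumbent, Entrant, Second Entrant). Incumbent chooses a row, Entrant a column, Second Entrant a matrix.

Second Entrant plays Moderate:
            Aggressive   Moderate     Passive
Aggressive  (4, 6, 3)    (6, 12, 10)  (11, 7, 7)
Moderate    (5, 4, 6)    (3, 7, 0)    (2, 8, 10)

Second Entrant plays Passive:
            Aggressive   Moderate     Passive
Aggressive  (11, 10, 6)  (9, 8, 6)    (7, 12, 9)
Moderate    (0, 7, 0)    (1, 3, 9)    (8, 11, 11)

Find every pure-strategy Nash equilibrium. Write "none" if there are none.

The pure Nash equilibria are (Aggressive, Moderate, Moderate), (Moderate, Passive, Passive).

Incumbent against (Aggressive, Moderate): payoffs 4, 5 → best response Moderate.
Incumbent against (Aggressive, Passive): payoffs 11, 0 → best response Aggressive.
Incumbent against (Moderate, Moderate): payoffs 6, 3 → best response Aggressive.
Incumbent against (Moderate, Passive): payoffs 9, 1 → best response Aggressive.
Incumbent against (Passive, Moderate): payoffs 11, 2 → best response Aggressive.
Incumbent against (Passive, Passive): payoffs 7, 8 → best response Moderate.
Entrant against (Aggressive, Moderate): payoffs 6, 12, 7 → best response Moderate.
Entrant against (Aggressive, Passive): payoffs 10, 8, 12 → best response Passive.
Entrant against (Moderate, Moderate): payoffs 4, 7, 8 → best response Passive.
Entrant against (Moderate, Passive): payoffs 7, 3, 11 → best response Passive.
Second Entrant against (Aggressive, Aggressive): payoffs 3, 6 → best response Passive.
Second Entrant against (Aggressive, Moderate): payoffs 10, 6 → best response Moderate.
Second Entrant against (Aggressive, Passive): payoffs 7, 9 → best response Passive.
Second Entrant against (Moderate, Aggressive): payoffs 6, 0 → best response Moderate.
Second Entrant against (Moderate, Moderate): payoffs 0, 9 → best response Passive.
Second Entrant against (Moderate, Passive): payoffs 10, 11 → best response Passive.
Mutual best responses: (Aggressive, Moderate, Moderate); (Moderate, Passive, Passive).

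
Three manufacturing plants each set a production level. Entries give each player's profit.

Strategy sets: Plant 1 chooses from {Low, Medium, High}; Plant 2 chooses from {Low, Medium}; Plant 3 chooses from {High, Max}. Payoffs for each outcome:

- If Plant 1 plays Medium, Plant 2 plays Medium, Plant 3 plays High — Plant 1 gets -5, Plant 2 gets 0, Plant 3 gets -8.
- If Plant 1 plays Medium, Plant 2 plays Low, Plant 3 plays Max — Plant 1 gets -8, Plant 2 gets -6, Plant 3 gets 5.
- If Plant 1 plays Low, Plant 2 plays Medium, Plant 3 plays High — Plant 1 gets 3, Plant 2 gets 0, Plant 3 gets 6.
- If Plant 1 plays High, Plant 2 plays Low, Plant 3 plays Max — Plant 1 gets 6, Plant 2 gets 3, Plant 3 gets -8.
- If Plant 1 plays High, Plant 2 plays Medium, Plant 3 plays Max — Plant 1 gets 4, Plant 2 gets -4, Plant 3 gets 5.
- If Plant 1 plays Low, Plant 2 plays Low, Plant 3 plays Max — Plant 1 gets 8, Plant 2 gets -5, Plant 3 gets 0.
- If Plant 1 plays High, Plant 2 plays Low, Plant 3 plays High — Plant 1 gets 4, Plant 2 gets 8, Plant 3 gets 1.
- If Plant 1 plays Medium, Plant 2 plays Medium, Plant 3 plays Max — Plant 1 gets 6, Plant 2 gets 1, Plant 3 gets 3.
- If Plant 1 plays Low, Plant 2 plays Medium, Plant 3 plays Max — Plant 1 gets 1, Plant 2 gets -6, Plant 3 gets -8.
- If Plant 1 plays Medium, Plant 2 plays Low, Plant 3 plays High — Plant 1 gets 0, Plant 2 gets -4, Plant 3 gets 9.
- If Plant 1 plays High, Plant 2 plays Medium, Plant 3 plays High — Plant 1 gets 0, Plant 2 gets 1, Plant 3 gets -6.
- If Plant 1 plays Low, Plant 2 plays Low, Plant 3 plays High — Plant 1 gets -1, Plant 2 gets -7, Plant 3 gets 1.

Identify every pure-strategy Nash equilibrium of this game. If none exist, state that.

The pure Nash equilibria are (Low, Medium, High); (Medium, Medium, Max); (High, Low, High).

For each strategy profile, look for a profitable unilateral deviation.
(Low, Low, High): Plant 1 can switch to Medium (-1 → 0). Not NE.
(Low, Low, Max): Plant 3 can switch to High (0 → 1). Not NE.
(Low, Medium, High): Plant 1 gets 3, best alternative 0; Plant 2 gets 0, best alternative -7; Plant 3 gets 6, best alternative -8. No profitable deviation — NE.
(Low, Medium, Max): Plant 1 can switch to Medium (1 → 6). Not NE.
(Medium, Low, High): Plant 1 can switch to High (0 → 4). Not NE.
(Medium, Low, Max): Plant 1 can switch to Low (-8 → 8). Not NE.
(Medium, Medium, High): Plant 1 can switch to Low (-5 → 3). Not NE.
(Medium, Medium, Max): Plant 1 gets 6, best alternative 4; Plant 2 gets 1, best alternative -6; Plant 3 gets 3, best alternative -8. No profitable deviation — NE.
(High, Low, High): Plant 1 gets 4, best alternative 0; Plant 2 gets 8, best alternative 1; Plant 3 gets 1, best alternative -8. No profitable deviation — NE.
(The remaining 3 profiles each have a profitable deviation by the same check.)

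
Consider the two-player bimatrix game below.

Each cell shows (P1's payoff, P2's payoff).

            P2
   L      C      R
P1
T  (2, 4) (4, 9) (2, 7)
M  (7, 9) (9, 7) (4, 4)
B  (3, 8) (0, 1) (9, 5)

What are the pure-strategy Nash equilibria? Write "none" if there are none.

Pure NE: (M, L)

(T, L): P1 can switch to M (2 → 7). Not NE.
(T, C): P1 can switch to M (4 → 9). Not NE.
(T, R): P1 can switch to M (2 → 4). Not NE.
(M, L): P1 gets 7, best alternative 3; P2 gets 9, best alternative 7. No profitable deviation — NE.
(M, C): P2 can switch to L (7 → 9). Not NE.
(M, R): P1 can switch to B (4 → 9). Not NE.
(B, L): P1 can switch to M (3 → 7). Not NE.
(B, C): P1 can switch to T (0 → 4). Not NE.
(B, R): P2 can switch to L (5 → 8). Not NE.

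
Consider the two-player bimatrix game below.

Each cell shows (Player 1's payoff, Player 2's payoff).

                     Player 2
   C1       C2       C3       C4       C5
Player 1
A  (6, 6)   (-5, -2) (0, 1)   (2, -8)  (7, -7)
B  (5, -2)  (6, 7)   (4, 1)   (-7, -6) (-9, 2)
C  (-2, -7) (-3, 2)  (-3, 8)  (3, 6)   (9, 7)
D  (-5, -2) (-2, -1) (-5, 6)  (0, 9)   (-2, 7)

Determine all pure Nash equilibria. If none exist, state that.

The pure Nash equilibria are (A, C1) and (B, C2).

Player 1 against C1: payoffs 6, 5, -2, -5 → best response A.
Player 1 against C2: payoffs -5, 6, -3, -2 → best response B.
Player 1 against C3: payoffs 0, 4, -3, -5 → best response B.
Player 1 against C4: payoffs 2, -7, 3, 0 → best response C.
Player 1 against C5: payoffs 7, -9, 9, -2 → best response C.
Player 2 against A: payoffs 6, -2, 1, -8, -7 → best response C1.
Player 2 against B: payoffs -2, 7, 1, -6, 2 → best response C2.
Player 2 against C: payoffs -7, 2, 8, 6, 7 → best response C3.
Player 2 against D: payoffs -2, -1, 6, 9, 7 → best response C4.
Mutual best responses: (A, C1); (B, C2).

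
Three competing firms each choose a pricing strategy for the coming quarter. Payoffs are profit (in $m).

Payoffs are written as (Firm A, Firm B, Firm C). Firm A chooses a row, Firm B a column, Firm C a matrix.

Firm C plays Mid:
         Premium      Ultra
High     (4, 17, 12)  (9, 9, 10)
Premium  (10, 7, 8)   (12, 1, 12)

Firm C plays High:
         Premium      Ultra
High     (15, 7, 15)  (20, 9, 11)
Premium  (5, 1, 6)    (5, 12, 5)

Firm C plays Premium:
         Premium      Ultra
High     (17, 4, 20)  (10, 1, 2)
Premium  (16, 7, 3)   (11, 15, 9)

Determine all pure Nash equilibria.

Firm A against (Premium, Mid): payoffs 4, 10 → best response Premium.
Firm A against (Premium, High): payoffs 15, 5 → best response High.
Firm A against (Premium, Premium): payoffs 17, 16 → best response High.
Firm A against (Ultra, Mid): payoffs 9, 12 → best response Premium.
Firm A against (Ultra, High): payoffs 20, 5 → best response High.
Firm A against (Ultra, Premium): payoffs 10, 11 → best response Premium.
Firm B against (High, Mid): payoffs 17, 9 → best response Premium.
Firm B against (High, High): payoffs 7, 9 → best response Ultra.
Firm B against (High, Premium): payoffs 4, 1 → best response Premium.
Firm B against (Premium, Mid): payoffs 7, 1 → best response Premium.
Firm B against (Premium, High): payoffs 1, 12 → best response Ultra.
Firm B against (Premium, Premium): payoffs 7, 15 → best response Ultra.
Firm C against (High, Premium): payoffs 12, 15, 20 → best response Premium.
Firm C against (High, Ultra): payoffs 10, 11, 2 → best response High.
Firm C against (Premium, Premium): payoffs 8, 6, 3 → best response Mid.
Firm C against (Premium, Ultra): payoffs 12, 5, 9 → best response Mid.
Mutual best responses: (High, Premium, Premium); (High, Ultra, High); (Premium, Premium, Mid).

Pure-strategy Nash equilibria: (High, Premium, Premium) and (High, Ultra, High) and (Premium, Premium, Mid)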